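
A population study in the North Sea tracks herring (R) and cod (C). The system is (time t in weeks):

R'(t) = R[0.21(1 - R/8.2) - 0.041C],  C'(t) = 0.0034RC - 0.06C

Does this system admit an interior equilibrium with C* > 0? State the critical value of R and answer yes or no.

Threshold R = 17.6; K < 17.6, so no, the predator goes extinct.

The predator equation gives dC/dt > 0 only when R > 0.06/0.0034 = 17.6.
Without the predator, R → K = 8.2. Since 8.2 < 17.6, the predator cannot invade.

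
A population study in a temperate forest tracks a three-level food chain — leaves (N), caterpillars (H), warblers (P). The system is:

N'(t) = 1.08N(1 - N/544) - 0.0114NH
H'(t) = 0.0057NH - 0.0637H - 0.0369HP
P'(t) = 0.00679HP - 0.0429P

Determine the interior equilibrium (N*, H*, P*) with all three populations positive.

N* ≈ 508, H* ≈ 6.32, P* ≈ 76.7

From dP/dt = 0: 0.00679H* = 0.0429, so H* = 6.32.
From dN/dt = 0: 1.08(1 - N*/544) = 0.0114·6.32, giving N* = 544·(1 - 0.0667) = 508.
From dH/dt = 0: 0.0057·508 - 0.0637 = 0.0369P*, so P* = 2.83/0.0369 = 76.7.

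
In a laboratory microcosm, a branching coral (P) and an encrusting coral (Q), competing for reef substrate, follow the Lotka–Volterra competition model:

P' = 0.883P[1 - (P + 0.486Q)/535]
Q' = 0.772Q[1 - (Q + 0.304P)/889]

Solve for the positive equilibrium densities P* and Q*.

Setting both brackets to zero gives the nullclines P + 0.486Q = 535 and 0.304P + Q = 889.
Substituting Q = 889 - 0.304P into the first: P(1 - 0.486·0.304) = 535 - 0.486·889.
So P* = 103/0.852 = 121, and then Q* = 889 - 0.304·121 = 852.

P* ≈ 121, Q* ≈ 852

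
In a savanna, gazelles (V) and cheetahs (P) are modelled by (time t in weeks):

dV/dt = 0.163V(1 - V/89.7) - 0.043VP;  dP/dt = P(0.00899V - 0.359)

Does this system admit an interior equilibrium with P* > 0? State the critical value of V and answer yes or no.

Threshold V = 39.9; K > 39.9, so yes, the predator persists.

The predator equation gives dP/dt > 0 only when V > 0.359/0.00899 = 39.9.
Without the predator, V → K = 89.7. Since 89.7 > 39.9, the predator can invade and persist.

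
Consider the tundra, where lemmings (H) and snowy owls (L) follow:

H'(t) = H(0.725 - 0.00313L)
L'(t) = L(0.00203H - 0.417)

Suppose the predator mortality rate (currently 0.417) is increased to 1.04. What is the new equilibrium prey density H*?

At the interior fixed point, setting dL/dt = 0 with L > 0 fixes H* = (predator death rate)/(HL coefficient) — independent of the other coefficients.
With the change, H* = 1.04/0.00203 = 512; it rises from 205.

H* ≈ 512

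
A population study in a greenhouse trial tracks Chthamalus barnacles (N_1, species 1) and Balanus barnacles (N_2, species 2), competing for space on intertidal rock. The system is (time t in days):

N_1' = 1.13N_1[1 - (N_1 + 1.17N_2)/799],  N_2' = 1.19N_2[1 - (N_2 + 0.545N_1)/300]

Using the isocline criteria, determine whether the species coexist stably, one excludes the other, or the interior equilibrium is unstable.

Compare the nullcline intercepts: K1/α12 = 799/1.17 = 683 > K2 = 300; K2/α21 = 300/0.545 = 550 < K1 = 799.
Since the inequalities point opposite ways, species 1 can invade but species 2 cannot.

species 1 excludes species 2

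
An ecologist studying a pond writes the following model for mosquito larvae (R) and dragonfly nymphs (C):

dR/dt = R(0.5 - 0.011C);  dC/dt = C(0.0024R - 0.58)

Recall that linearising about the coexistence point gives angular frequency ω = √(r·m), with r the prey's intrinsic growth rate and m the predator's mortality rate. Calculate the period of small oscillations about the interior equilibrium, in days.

Here r = 0.5 and m = 0.58, so r·m = 0.29.
ω = √0.29 = 0.539 per day, hence T = 2π/ω ≈ 11.7 days.

T ≈ 11.7 days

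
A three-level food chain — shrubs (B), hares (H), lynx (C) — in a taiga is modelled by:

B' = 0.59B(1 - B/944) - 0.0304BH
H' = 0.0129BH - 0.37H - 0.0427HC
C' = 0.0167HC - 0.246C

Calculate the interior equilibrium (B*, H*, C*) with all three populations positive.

From dC/dt = 0: 0.0167H* = 0.246, so H* = 14.7.
From dB/dt = 0: 0.59(1 - B*/944) = 0.0304·14.7, giving B* = 944·(1 - 0.759) = 228.
From dH/dt = 0: 0.0129·228 - 0.37 = 0.0427C*, so C* = 2.56/0.0427 = 60.1.

B* ≈ 228, H* ≈ 14.7, C* ≈ 60.1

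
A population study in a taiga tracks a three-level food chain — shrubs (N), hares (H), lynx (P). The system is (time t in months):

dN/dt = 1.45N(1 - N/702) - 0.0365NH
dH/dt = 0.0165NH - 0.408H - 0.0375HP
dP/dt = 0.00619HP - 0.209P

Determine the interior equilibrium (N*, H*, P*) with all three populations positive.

From dP/dt = 0: 0.00619H* = 0.209, so H* = 33.8.
From dN/dt = 0: 1.45(1 - N*/702) = 0.0365·33.8, giving N* = 702·(1 - 0.85) = 105.
From dH/dt = 0: 0.0165·105 - 0.408 = 0.0375P*, so P* = 1.33/0.0375 = 35.5.

N* ≈ 105, H* ≈ 33.8, P* ≈ 35.5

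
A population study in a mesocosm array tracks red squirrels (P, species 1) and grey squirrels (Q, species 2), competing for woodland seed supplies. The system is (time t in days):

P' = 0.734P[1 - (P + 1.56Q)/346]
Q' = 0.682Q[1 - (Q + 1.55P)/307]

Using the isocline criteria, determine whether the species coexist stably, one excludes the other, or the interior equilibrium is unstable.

Compare the nullcline intercepts: K1/α12 = 346/1.56 = 222 < K2 = 307; K2/α21 = 307/1.55 = 198 < K1 = 346.
Since both are reversed, neither can invade when rare; the interior point is a saddle.

unstable coexistence (outcome depends on initial conditions)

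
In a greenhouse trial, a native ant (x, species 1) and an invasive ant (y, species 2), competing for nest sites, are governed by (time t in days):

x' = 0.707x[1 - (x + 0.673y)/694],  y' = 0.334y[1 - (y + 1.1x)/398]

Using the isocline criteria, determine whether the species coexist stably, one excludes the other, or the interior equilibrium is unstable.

Compare the nullcline intercepts: K1/α12 = 694/0.673 = 1030 > K2 = 398; K2/α21 = 398/1.1 = 362 < K1 = 694.
Since the inequalities point opposite ways, species 1 can invade but species 2 cannot.

species 1 excludes species 2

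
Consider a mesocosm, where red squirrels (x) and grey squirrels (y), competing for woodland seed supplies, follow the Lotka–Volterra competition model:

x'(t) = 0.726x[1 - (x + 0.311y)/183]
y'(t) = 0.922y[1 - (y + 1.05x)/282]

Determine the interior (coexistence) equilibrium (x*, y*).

x* ≈ 142, y* ≈ 133

Setting both brackets to zero gives the nullclines x + 0.311y = 183 and 1.05x + y = 282.
Substituting y = 282 - 1.05x into the first: x(1 - 0.311·1.05) = 183 - 0.311·282.
So x* = 95.3/0.673 = 142, and then y* = 282 - 1.05·142 = 133.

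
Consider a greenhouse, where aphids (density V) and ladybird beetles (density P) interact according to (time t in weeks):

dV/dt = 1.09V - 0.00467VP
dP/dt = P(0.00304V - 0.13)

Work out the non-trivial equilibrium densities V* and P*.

V* ≈ 42.8, P* ≈ 233

Set dP/dt = 0 with P > 0: 0.00304V - 0.13 = 0, so V* = 0.13/0.00304 = 42.8.
Set dV/dt = 0 with V > 0: 1.09 - 0.00467P = 0, so P* = 1.09/0.00467 = 233.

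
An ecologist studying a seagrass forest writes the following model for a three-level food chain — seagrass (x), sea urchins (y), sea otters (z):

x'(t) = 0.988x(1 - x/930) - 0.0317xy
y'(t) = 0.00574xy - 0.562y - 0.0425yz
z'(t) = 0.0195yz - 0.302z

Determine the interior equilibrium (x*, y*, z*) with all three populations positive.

From dz/dt = 0: 0.0195y* = 0.302, so y* = 15.5.
From dx/dt = 0: 0.988(1 - x*/930) = 0.0317·15.5, giving x* = 930·(1 - 0.497) = 468.
From dy/dt = 0: 0.00574·468 - 0.562 = 0.0425z*, so z* = 2.12/0.0425 = 50.

x* ≈ 468, y* ≈ 15.5, z* ≈ 50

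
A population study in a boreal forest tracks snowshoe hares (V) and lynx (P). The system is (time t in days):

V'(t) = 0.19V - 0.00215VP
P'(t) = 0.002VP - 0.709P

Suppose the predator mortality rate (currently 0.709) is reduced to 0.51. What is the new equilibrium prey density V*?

At the interior fixed point, setting dP/dt = 0 with P > 0 fixes V* = (predator death rate)/(VP coefficient) — independent of the other coefficients.
With the change, V* = 0.51/0.002 = 255; it falls from 354.

V* ≈ 255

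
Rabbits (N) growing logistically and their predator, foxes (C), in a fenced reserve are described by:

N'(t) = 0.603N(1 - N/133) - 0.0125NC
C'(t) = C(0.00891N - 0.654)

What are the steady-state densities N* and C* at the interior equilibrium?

N* ≈ 73.4, C* ≈ 21.6

From dC/dt = 0 with C > 0: 0.00891N* = 0.654, so N* = 73.4.
Substitute into dN/dt = 0: 0.603(1 - 73.4/133) = 0.0125C*.
The bracket is 0.448, giving C* = 0.27/0.0125 = 21.6.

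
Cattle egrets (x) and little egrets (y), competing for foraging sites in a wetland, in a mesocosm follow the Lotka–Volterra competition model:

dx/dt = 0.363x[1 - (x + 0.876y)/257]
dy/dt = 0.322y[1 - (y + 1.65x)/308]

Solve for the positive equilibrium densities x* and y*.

x* ≈ 28.8, y* ≈ 261

Setting both brackets to zero gives the nullclines x + 0.876y = 257 and 1.65x + y = 308.
Substituting y = 308 - 1.65x into the first: x(1 - 0.876·1.65) = 257 - 0.876·308.
So x* = -12.8/-0.445 = 28.8, and then y* = 308 - 1.65·28.8 = 261.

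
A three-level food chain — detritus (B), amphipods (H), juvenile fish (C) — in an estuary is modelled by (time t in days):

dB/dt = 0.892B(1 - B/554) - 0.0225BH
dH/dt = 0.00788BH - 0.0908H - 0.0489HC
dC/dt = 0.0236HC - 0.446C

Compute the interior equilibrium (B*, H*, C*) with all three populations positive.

B* ≈ 290, H* ≈ 18.9, C* ≈ 44.9

From dC/dt = 0: 0.0236H* = 0.446, so H* = 18.9.
From dB/dt = 0: 0.892(1 - B*/554) = 0.0225·18.9, giving B* = 554·(1 - 0.477) = 290.
From dH/dt = 0: 0.00788·290 - 0.0908 = 0.0489C*, so C* = 2.19/0.0489 = 44.9.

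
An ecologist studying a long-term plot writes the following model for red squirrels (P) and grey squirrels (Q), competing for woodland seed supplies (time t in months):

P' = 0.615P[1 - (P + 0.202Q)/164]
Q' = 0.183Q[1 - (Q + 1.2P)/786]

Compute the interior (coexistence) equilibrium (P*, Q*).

P* ≈ 6.9, Q* ≈ 778

Setting both brackets to zero gives the nullclines P + 0.202Q = 164 and 1.2P + Q = 786.
Substituting Q = 786 - 1.2P into the first: P(1 - 0.202·1.2) = 164 - 0.202·786.
So P* = 5.23/0.758 = 6.9, and then Q* = 786 - 1.2·6.9 = 778.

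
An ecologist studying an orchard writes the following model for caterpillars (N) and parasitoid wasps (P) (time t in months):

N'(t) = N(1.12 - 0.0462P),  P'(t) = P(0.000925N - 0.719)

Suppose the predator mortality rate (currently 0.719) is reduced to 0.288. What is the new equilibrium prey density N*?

At the interior fixed point, setting dP/dt = 0 with P > 0 fixes N* = (predator death rate)/(NP coefficient) — independent of the other coefficients.
With the change, N* = 0.288/0.000925 = 311; it falls from 777.

N* ≈ 311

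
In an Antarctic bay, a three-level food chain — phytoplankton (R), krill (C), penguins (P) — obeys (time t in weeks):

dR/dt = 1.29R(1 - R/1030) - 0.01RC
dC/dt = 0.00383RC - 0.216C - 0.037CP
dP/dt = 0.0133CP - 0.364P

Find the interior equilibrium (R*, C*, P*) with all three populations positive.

R* ≈ 811, C* ≈ 27.4, P* ≈ 78.2

From dP/dt = 0: 0.0133C* = 0.364, so C* = 27.4.
From dR/dt = 0: 1.29(1 - R*/1030) = 0.01·27.4, giving R* = 1030·(1 - 0.212) = 811.
From dC/dt = 0: 0.00383·811 - 0.216 = 0.037P*, so P* = 2.89/0.037 = 78.2.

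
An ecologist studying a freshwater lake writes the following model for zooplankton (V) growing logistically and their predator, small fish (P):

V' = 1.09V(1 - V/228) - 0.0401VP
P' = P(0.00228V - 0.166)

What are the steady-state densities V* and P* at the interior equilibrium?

From dP/dt = 0 with P > 0: 0.00228V* = 0.166, so V* = 72.8.
Substitute into dV/dt = 0: 1.09(1 - 72.8/228) = 0.0401P*.
The bracket is 0.681, giving P* = 0.742/0.0401 = 18.5.

V* ≈ 72.8, P* ≈ 18.5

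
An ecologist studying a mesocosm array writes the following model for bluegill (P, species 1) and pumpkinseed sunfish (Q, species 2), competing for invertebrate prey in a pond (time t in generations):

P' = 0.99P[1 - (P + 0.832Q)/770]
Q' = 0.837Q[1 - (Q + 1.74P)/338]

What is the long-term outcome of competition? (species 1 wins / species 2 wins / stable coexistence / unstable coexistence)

species 1 excludes species 2

Compare the nullcline intercepts: K1/α12 = 770/0.832 = 925 > K2 = 338; K2/α21 = 338/1.74 = 194 < K1 = 770.
Since the inequalities point opposite ways, species 1 can invade but species 2 cannot.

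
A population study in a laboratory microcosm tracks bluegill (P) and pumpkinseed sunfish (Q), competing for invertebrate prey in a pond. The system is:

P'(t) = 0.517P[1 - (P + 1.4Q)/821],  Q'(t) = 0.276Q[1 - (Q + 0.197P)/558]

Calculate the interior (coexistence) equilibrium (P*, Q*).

Setting both brackets to zero gives the nullclines P + 1.4Q = 821 and 0.197P + Q = 558.
Substituting Q = 558 - 0.197P into the first: P(1 - 1.4·0.197) = 821 - 1.4·558.
So P* = 39.8/0.724 = 55, and then Q* = 558 - 0.197·55 = 547.

P* ≈ 55, Q* ≈ 547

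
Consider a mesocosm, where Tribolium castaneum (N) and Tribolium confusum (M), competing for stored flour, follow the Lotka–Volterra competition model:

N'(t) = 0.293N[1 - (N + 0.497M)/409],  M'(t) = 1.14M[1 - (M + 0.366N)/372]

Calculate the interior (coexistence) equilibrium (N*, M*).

N* ≈ 274, M* ≈ 272

Setting both brackets to zero gives the nullclines N + 0.497M = 409 and 0.366N + M = 372.
Substituting M = 372 - 0.366N into the first: N(1 - 0.497·0.366) = 409 - 0.497·372.
So N* = 224/0.818 = 274, and then M* = 372 - 0.366·274 = 272.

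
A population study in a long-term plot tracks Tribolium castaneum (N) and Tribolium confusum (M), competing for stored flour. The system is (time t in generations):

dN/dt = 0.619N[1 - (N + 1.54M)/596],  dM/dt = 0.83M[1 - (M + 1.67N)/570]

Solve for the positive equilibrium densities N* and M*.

Setting both brackets to zero gives the nullclines N + 1.54M = 596 and 1.67N + M = 570.
Substituting M = 570 - 1.67N into the first: N(1 - 1.54·1.67) = 596 - 1.54·570.
So N* = -282/-1.57 = 179, and then M* = 570 - 1.67·179 = 271.

N* ≈ 179, M* ≈ 271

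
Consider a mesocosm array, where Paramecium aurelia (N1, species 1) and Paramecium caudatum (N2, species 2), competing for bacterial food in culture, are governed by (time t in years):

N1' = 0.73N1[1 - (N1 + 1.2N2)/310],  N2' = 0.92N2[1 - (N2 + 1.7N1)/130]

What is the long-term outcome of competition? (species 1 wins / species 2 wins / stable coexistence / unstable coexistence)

Compare the nullcline intercepts: K1/α12 = 310/1.2 = 258 > K2 = 130; K2/α21 = 130/1.7 = 76.5 < K1 = 310.
Since the inequalities point opposite ways, species 1 can invade but species 2 cannot.

species 1 excludes species 2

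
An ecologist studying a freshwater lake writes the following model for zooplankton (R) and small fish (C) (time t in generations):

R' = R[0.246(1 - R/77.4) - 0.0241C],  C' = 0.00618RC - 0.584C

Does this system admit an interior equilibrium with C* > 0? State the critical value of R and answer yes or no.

Threshold R = 94.5; K < 94.5, so no, the predator goes extinct.

The predator equation gives dC/dt > 0 only when R > 0.584/0.00618 = 94.5.
Without the predator, R → K = 77.4. Since 77.4 < 94.5, the predator cannot invade.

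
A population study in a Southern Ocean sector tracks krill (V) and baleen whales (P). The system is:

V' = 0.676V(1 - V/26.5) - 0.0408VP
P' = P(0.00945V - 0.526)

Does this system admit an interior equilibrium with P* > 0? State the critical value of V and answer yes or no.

Threshold V = 55.7; K < 55.7, so no, the predator goes extinct.

The predator equation gives dP/dt > 0 only when V > 0.526/0.00945 = 55.7.
Without the predator, V → K = 26.5. Since 26.5 < 55.7, the predator cannot invade.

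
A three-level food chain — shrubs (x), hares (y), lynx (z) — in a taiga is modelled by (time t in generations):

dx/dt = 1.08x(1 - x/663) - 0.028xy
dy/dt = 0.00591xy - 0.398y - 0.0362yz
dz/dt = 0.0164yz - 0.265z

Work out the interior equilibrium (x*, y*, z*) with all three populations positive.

x* ≈ 385, y* ≈ 16.2, z* ≈ 51.9

From dz/dt = 0: 0.0164y* = 0.265, so y* = 16.2.
From dx/dt = 0: 1.08(1 - x*/663) = 0.028·16.2, giving x* = 663·(1 - 0.419) = 385.
From dy/dt = 0: 0.00591·385 - 0.398 = 0.0362z*, so z* = 1.88/0.0362 = 51.9.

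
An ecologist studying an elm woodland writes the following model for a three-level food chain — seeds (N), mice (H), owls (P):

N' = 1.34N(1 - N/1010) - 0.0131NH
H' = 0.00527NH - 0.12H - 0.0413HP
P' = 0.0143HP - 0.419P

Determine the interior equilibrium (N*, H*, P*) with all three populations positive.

From dP/dt = 0: 0.0143H* = 0.419, so H* = 29.3.
From dN/dt = 0: 1.34(1 - N*/1010) = 0.0131·29.3, giving N* = 1010·(1 - 0.286) = 721.
From dH/dt = 0: 0.00527·721 - 0.12 = 0.0413P*, so P* = 3.68/0.0413 = 89.1.

N* ≈ 721, H* ≈ 29.3, P* ≈ 89.1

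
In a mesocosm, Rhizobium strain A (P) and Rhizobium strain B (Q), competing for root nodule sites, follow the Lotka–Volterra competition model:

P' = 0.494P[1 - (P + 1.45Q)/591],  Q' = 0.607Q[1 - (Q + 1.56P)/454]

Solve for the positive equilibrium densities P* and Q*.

Setting both brackets to zero gives the nullclines P + 1.45Q = 591 and 1.56P + Q = 454.
Substituting Q = 454 - 1.56P into the first: P(1 - 1.45·1.56) = 591 - 1.45·454.
So P* = -67.3/-1.26 = 53.3, and then Q* = 454 - 1.56·53.3 = 371.

P* ≈ 53.3, Q* ≈ 371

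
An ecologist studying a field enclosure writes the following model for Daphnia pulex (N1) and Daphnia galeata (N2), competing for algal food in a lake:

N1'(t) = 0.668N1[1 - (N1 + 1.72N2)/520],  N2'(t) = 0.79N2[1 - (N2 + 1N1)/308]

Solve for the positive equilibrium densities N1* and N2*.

Setting both brackets to zero gives the nullclines N1 + 1.72N2 = 520 and 1N1 + N2 = 308.
Substituting N2 = 308 - 1N1 into the first: N1(1 - 1.72·1) = 520 - 1.72·308.
So N1* = -9.76/-0.72 = 13.6, and then N2* = 308 - 1·13.6 = 294.

N1* ≈ 13.6, N2* ≈ 294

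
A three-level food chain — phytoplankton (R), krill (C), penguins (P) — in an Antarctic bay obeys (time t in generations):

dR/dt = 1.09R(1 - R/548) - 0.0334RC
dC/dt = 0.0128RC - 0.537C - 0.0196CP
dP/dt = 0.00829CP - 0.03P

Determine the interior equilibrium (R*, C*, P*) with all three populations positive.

R* ≈ 487, C* ≈ 3.62, P* ≈ 291

From dP/dt = 0: 0.00829C* = 0.03, so C* = 3.62.
From dR/dt = 0: 1.09(1 - R*/548) = 0.0334·3.62, giving R* = 548·(1 - 0.111) = 487.
From dC/dt = 0: 0.0128·487 - 0.537 = 0.0196P*, so P* = 5.7/0.0196 = 291.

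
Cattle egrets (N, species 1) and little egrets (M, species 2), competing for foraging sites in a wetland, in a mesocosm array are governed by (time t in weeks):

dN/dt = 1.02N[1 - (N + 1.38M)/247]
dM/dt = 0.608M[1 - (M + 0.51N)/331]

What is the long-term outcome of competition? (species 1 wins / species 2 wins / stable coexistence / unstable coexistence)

species 2 excludes species 1

Compare the nullcline intercepts: K1/α12 = 247/1.38 = 179 < K2 = 331; K2/α21 = 331/0.51 = 649 > K1 = 247.
Since the inequalities point opposite ways, species 2 can invade but species 1 cannot.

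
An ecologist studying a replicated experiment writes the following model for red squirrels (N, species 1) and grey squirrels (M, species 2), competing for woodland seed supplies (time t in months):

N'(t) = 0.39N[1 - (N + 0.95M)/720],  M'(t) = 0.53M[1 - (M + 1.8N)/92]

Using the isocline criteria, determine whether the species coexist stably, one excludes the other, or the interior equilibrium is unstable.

Compare the nullcline intercepts: K1/α12 = 720/0.95 = 758 > K2 = 92; K2/α21 = 92/1.8 = 51.1 < K1 = 720.
Since the inequalities point opposite ways, species 1 can invade but species 2 cannot.

species 1 excludes species 2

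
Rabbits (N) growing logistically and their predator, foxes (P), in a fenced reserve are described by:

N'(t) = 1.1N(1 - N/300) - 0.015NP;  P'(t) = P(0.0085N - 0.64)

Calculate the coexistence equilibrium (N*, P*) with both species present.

N* ≈ 75.3, P* ≈ 54.9

From dP/dt = 0 with P > 0: 0.0085N* = 0.64, so N* = 75.3.
Substitute into dN/dt = 0: 1.1(1 - 75.3/300) = 0.015P*.
The bracket is 0.749, giving P* = 0.824/0.015 = 54.9.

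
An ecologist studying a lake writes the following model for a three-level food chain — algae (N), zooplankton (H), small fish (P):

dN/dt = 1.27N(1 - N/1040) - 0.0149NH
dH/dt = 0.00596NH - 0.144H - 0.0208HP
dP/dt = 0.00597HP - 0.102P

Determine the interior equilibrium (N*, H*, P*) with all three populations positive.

N* ≈ 832, H* ≈ 17.1, P* ≈ 231

From dP/dt = 0: 0.00597H* = 0.102, so H* = 17.1.
From dN/dt = 0: 1.27(1 - N*/1040) = 0.0149·17.1, giving N* = 1040·(1 - 0.2) = 832.
From dH/dt = 0: 0.00596·832 - 0.144 = 0.0208P*, so P* = 4.81/0.0208 = 231.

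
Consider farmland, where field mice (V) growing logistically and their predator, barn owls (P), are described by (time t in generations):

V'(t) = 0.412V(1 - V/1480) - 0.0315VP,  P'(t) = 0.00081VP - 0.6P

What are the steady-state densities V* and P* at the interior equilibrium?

V* ≈ 741, P* ≈ 6.53

From dP/dt = 0 with P > 0: 0.00081V* = 0.6, so V* = 741.
Substitute into dV/dt = 0: 0.412(1 - 741/1480) = 0.0315P*.
The bracket is 0.499, giving P* = 0.206/0.0315 = 6.53.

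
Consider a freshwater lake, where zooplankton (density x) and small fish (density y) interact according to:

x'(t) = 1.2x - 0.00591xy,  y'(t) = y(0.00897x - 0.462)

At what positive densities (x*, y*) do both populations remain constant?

Set dy/dt = 0 with y > 0: 0.00897x - 0.462 = 0, so x* = 0.462/0.00897 = 51.5.
Set dx/dt = 0 with x > 0: 1.2 - 0.00591y = 0, so y* = 1.2/0.00591 = 203.

x* ≈ 51.5, y* ≈ 203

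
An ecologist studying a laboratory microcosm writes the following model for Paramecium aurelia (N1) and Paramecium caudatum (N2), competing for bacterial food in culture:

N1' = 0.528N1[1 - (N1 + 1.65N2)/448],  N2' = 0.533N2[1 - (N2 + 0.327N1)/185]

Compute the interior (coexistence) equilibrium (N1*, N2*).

Setting both brackets to zero gives the nullclines N1 + 1.65N2 = 448 and 0.327N1 + N2 = 185.
Substituting N2 = 185 - 0.327N1 into the first: N1(1 - 1.65·0.327) = 448 - 1.65·185.
So N1* = 143/0.46 = 310, and then N2* = 185 - 0.327·310 = 83.6.

N1* ≈ 310, N2* ≈ 83.6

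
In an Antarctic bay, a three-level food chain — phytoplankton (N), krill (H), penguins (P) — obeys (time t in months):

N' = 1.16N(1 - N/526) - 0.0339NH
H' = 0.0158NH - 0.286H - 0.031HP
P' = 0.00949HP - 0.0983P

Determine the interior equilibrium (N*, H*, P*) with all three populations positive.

From dP/dt = 0: 0.00949H* = 0.0983, so H* = 10.4.
From dN/dt = 0: 1.16(1 - N*/526) = 0.0339·10.4, giving N* = 526·(1 - 0.303) = 367.
From dH/dt = 0: 0.0158·367 - 0.286 = 0.031P*, so P* = 5.51/0.031 = 178.

N* ≈ 367, H* ≈ 10.4, P* ≈ 178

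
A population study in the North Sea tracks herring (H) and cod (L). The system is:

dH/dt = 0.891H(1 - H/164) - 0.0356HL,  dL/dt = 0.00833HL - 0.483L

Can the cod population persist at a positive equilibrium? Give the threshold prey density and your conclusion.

Threshold H = 58; K > 58, so yes, the predator persists.

The predator equation gives dL/dt > 0 only when H > 0.483/0.00833 = 58.
Without the predator, H → K = 164. Since 164 > 58, the predator can invade and persist.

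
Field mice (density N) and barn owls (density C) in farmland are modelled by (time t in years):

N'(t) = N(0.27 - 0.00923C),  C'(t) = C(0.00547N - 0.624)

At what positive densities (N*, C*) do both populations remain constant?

N* ≈ 114, C* ≈ 29.3

Set dC/dt = 0 with C > 0: 0.00547N - 0.624 = 0, so N* = 0.624/0.00547 = 114.
Set dN/dt = 0 with N > 0: 0.27 - 0.00923C = 0, so C* = 0.27/0.00923 = 29.3.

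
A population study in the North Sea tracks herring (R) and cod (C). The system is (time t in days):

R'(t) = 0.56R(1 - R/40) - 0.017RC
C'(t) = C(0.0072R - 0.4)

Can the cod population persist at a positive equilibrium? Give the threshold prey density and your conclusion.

The predator equation gives dC/dt > 0 only when R > 0.4/0.0072 = 55.6.
Without the predator, R → K = 40. Since 40 < 55.6, the predator cannot invade.

Threshold R = 55.6; K < 55.6, so no, the predator goes extinct.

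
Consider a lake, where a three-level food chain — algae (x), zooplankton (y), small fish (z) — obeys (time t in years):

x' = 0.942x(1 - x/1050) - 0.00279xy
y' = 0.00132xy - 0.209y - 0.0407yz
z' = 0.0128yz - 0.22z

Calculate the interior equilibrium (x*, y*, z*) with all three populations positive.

From dz/dt = 0: 0.0128y* = 0.22, so y* = 17.2.
From dx/dt = 0: 0.942(1 - x*/1050) = 0.00279·17.2, giving x* = 1050·(1 - 0.0509) = 997.
From dy/dt = 0: 0.00132·997 - 0.209 = 0.0407z*, so z* = 1.11/0.0407 = 27.2.

x* ≈ 997, y* ≈ 17.2, z* ≈ 27.2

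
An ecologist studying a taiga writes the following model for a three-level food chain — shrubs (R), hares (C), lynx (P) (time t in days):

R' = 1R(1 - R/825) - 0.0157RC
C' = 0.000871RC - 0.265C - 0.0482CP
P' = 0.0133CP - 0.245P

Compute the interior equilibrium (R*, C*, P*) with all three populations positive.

From dP/dt = 0: 0.0133C* = 0.245, so C* = 18.4.
From dR/dt = 0: 1(1 - R*/825) = 0.0157·18.4, giving R* = 825·(1 - 0.289) = 586.
From dC/dt = 0: 0.000871·586 - 0.265 = 0.0482P*, so P* = 0.246/0.0482 = 5.1.

R* ≈ 586, C* ≈ 18.4, P* ≈ 5.1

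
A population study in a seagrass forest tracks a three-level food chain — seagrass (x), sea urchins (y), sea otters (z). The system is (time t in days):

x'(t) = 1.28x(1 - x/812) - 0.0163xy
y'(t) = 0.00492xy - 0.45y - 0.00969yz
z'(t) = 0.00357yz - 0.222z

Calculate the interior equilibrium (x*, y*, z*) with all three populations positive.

x* ≈ 169, y* ≈ 62.2, z* ≈ 39.4

From dz/dt = 0: 0.00357y* = 0.222, so y* = 62.2.
From dx/dt = 0: 1.28(1 - x*/812) = 0.0163·62.2, giving x* = 812·(1 - 0.792) = 169.
From dy/dt = 0: 0.00492·169 - 0.45 = 0.00969z*, so z* = 0.381/0.00969 = 39.4.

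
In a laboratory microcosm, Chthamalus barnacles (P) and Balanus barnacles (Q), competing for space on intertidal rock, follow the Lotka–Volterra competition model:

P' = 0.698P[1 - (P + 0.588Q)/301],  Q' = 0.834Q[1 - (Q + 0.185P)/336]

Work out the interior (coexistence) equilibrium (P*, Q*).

P* ≈ 116, Q* ≈ 315

Setting both brackets to zero gives the nullclines P + 0.588Q = 301 and 0.185P + Q = 336.
Substituting Q = 336 - 0.185P into the first: P(1 - 0.588·0.185) = 301 - 0.588·336.
So P* = 103/0.891 = 116, and then Q* = 336 - 0.185·116 = 315.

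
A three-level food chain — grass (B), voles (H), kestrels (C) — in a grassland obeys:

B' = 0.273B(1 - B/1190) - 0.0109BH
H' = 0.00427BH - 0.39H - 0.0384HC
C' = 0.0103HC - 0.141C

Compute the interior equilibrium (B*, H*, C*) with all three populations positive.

From dC/dt = 0: 0.0103H* = 0.141, so H* = 13.7.
From dB/dt = 0: 0.273(1 - B*/1190) = 0.0109·13.7, giving B* = 1190·(1 - 0.547) = 540.
From dH/dt = 0: 0.00427·540 - 0.39 = 0.0384C*, so C* = 1.91/0.0384 = 49.8.

B* ≈ 540, H* ≈ 13.7, C* ≈ 49.8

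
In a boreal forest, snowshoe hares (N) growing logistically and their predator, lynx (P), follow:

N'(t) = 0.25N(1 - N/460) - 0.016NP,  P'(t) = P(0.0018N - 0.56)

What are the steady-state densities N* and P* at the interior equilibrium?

N* ≈ 311, P* ≈ 5.06

From dP/dt = 0 with P > 0: 0.0018N* = 0.56, so N* = 311.
Substitute into dN/dt = 0: 0.25(1 - 311/460) = 0.016P*.
The bracket is 0.324, giving P* = 0.0809/0.016 = 5.06.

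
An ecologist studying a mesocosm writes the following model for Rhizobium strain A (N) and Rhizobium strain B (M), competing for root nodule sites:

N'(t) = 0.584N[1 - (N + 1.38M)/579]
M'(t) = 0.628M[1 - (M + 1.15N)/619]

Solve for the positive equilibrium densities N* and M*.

Setting both brackets to zero gives the nullclines N + 1.38M = 579 and 1.15N + M = 619.
Substituting M = 619 - 1.15N into the first: N(1 - 1.38·1.15) = 579 - 1.38·619.
So N* = -275/-0.587 = 469, and then M* = 619 - 1.15·469 = 79.8.

N* ≈ 469, M* ≈ 79.8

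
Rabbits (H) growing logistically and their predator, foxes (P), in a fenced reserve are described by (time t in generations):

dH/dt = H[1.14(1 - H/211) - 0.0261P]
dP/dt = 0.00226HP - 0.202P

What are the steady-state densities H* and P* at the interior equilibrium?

H* ≈ 89.4, P* ≈ 25.2

From dP/dt = 0 with P > 0: 0.00226H* = 0.202, so H* = 89.4.
Substitute into dH/dt = 0: 1.14(1 - 89.4/211) = 0.0261P*.
The bracket is 0.576, giving P* = 0.657/0.0261 = 25.2.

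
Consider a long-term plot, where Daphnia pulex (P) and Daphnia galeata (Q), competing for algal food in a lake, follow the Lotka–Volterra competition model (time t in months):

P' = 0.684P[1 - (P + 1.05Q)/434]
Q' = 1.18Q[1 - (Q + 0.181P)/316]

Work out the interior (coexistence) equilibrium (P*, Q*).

Setting both brackets to zero gives the nullclines P + 1.05Q = 434 and 0.181P + Q = 316.
Substituting Q = 316 - 0.181P into the first: P(1 - 1.05·0.181) = 434 - 1.05·316.
So P* = 102/0.81 = 126, and then Q* = 316 - 0.181·126 = 293.

P* ≈ 126, Q* ≈ 293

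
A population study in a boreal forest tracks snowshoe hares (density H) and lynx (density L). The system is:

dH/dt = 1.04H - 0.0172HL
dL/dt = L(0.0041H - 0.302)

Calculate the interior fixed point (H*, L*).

Set dL/dt = 0 with L > 0: 0.0041H - 0.302 = 0, so H* = 0.302/0.0041 = 73.7.
Set dH/dt = 0 with H > 0: 1.04 - 0.0172L = 0, so L* = 1.04/0.0172 = 60.5.

H* ≈ 73.7, L* ≈ 60.5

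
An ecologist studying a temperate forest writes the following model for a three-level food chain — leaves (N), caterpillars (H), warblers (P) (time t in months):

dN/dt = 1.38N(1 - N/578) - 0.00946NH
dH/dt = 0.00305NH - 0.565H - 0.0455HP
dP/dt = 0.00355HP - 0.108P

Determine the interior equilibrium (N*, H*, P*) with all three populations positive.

N* ≈ 457, H* ≈ 30.4, P* ≈ 18.2

From dP/dt = 0: 0.00355H* = 0.108, so H* = 30.4.
From dN/dt = 0: 1.38(1 - N*/578) = 0.00946·30.4, giving N* = 578·(1 - 0.209) = 457.
From dH/dt = 0: 0.00305·457 - 0.565 = 0.0455P*, so P* = 0.83/0.0455 = 18.2.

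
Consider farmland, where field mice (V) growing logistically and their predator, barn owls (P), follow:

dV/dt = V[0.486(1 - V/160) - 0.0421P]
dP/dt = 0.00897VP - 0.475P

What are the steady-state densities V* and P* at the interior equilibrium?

From dP/dt = 0 with P > 0: 0.00897V* = 0.475, so V* = 53.
Substitute into dV/dt = 0: 0.486(1 - 53/160) = 0.0421P*.
The bracket is 0.669, giving P* = 0.325/0.0421 = 7.72.

V* ≈ 53, P* ≈ 7.72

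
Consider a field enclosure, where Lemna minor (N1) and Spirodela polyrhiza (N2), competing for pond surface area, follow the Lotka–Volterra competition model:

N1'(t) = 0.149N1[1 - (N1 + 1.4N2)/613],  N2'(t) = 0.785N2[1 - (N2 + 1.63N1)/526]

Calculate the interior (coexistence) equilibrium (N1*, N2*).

N1* ≈ 96.3, N2* ≈ 369

Setting both brackets to zero gives the nullclines N1 + 1.4N2 = 613 and 1.63N1 + N2 = 526.
Substituting N2 = 526 - 1.63N1 into the first: N1(1 - 1.4·1.63) = 613 - 1.4·526.
So N1* = -123/-1.28 = 96.3, and then N2* = 526 - 1.63·96.3 = 369.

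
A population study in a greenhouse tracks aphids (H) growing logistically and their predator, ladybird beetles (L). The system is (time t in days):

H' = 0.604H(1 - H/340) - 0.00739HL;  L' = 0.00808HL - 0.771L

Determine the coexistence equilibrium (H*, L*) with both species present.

H* ≈ 95.4, L* ≈ 58.8

From dL/dt = 0 with L > 0: 0.00808H* = 0.771, so H* = 95.4.
Substitute into dH/dt = 0: 0.604(1 - 95.4/340) = 0.00739L*.
The bracket is 0.719, giving L* = 0.434/0.00739 = 58.8.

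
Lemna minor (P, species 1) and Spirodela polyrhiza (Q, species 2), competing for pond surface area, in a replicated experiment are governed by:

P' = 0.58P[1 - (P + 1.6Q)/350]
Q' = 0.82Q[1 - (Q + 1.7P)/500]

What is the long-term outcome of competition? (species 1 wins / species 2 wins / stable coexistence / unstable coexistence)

Compare the nullcline intercepts: K1/α12 = 350/1.6 = 219 < K2 = 500; K2/α21 = 500/1.7 = 294 < K1 = 350.
Since both are reversed, neither can invade when rare; the interior point is a saddle.

unstable coexistence (outcome depends on initial conditions)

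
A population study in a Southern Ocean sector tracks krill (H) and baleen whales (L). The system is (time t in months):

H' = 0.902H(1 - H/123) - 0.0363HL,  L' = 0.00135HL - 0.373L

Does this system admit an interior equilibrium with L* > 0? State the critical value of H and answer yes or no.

The predator equation gives dL/dt > 0 only when H > 0.373/0.00135 = 276.
Without the predator, H → K = 123. Since 123 < 276, the predator cannot invade.

Threshold H = 276; K < 276, so no, the predator goes extinct.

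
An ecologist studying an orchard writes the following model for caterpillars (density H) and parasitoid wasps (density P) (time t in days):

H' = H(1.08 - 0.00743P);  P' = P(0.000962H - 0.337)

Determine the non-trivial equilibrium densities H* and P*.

H* ≈ 350, P* ≈ 145

Set dP/dt = 0 with P > 0: 0.000962H - 0.337 = 0, so H* = 0.337/0.000962 = 350.
Set dH/dt = 0 with H > 0: 1.08 - 0.00743P = 0, so P* = 1.08/0.00743 = 145.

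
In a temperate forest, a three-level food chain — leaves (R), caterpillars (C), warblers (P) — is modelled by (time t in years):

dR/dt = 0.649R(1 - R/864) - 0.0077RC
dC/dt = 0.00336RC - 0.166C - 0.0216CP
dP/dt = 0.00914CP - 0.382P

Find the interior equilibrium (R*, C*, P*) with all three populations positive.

From dP/dt = 0: 0.00914C* = 0.382, so C* = 41.8.
From dR/dt = 0: 0.649(1 - R*/864) = 0.0077·41.8, giving R* = 864·(1 - 0.496) = 436.
From dC/dt = 0: 0.00336·436 - 0.166 = 0.0216P*, so P* = 1.3/0.0216 = 60.1.

R* ≈ 436, C* ≈ 41.8, P* ≈ 60.1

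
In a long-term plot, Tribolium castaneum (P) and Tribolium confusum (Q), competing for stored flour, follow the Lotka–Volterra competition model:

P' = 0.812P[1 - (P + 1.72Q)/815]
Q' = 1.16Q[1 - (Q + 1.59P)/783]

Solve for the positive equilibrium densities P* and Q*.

P* ≈ 307, Q* ≈ 296

Setting both brackets to zero gives the nullclines P + 1.72Q = 815 and 1.59P + Q = 783.
Substituting Q = 783 - 1.59P into the first: P(1 - 1.72·1.59) = 815 - 1.72·783.
So P* = -532/-1.73 = 307, and then Q* = 783 - 1.59·307 = 296.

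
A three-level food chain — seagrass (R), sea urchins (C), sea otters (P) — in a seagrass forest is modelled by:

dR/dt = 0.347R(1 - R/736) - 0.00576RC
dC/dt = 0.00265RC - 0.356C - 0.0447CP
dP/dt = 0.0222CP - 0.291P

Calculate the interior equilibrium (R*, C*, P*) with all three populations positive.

R* ≈ 576, C* ≈ 13.1, P* ≈ 26.2

From dP/dt = 0: 0.0222C* = 0.291, so C* = 13.1.
From dR/dt = 0: 0.347(1 - R*/736) = 0.00576·13.1, giving R* = 736·(1 - 0.218) = 576.
From dC/dt = 0: 0.00265·576 - 0.356 = 0.0447P*, so P* = 1.17/0.0447 = 26.2.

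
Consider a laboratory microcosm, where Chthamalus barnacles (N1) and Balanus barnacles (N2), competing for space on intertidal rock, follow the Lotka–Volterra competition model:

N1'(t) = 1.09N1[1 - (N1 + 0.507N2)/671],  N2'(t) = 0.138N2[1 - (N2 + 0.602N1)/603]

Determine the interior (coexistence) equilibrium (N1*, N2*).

N1* ≈ 526, N2* ≈ 287

Setting both brackets to zero gives the nullclines N1 + 0.507N2 = 671 and 0.602N1 + N2 = 603.
Substituting N2 = 603 - 0.602N1 into the first: N1(1 - 0.507·0.602) = 671 - 0.507·603.
So N1* = 365/0.695 = 526, and then N2* = 603 - 0.602·526 = 287.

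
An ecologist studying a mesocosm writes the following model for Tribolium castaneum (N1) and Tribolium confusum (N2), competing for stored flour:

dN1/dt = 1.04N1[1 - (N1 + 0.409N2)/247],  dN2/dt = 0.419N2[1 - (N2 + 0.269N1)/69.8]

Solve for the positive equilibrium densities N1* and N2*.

Setting both brackets to zero gives the nullclines N1 + 0.409N2 = 247 and 0.269N1 + N2 = 69.8.
Substituting N2 = 69.8 - 0.269N1 into the first: N1(1 - 0.409·0.269) = 247 - 0.409·69.8.
So N1* = 218/0.89 = 245, and then N2* = 69.8 - 0.269·245 = 3.77.

N1* ≈ 245, N2* ≈ 3.77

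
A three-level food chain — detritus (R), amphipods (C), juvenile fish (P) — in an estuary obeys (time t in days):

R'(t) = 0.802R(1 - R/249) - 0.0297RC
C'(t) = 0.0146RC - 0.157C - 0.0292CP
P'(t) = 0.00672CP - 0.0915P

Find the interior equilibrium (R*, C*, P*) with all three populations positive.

R* ≈ 123, C* ≈ 13.6, P* ≈ 56.3

From dP/dt = 0: 0.00672C* = 0.0915, so C* = 13.6.
From dR/dt = 0: 0.802(1 - R*/249) = 0.0297·13.6, giving R* = 249·(1 - 0.504) = 123.
From dC/dt = 0: 0.0146·123 - 0.157 = 0.0292P*, so P* = 1.65/0.0292 = 56.3.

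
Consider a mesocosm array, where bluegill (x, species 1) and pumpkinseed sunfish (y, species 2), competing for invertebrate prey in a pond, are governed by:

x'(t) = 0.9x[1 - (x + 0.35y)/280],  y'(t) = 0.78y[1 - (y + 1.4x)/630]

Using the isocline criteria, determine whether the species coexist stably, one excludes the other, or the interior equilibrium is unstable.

stable coexistence

Compare the nullcline intercepts: K1/α12 = 280/0.35 = 800 > K2 = 630; K2/α21 = 630/1.4 = 450 > K1 = 280.
Since both inequalities hold, each species can invade when rare, so the interior equilibrium is stable.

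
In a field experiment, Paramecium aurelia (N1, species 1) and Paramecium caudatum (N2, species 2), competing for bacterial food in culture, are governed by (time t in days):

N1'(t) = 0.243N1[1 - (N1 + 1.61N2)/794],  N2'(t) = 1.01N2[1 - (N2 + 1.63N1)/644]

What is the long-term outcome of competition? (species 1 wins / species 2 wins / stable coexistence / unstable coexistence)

Compare the nullcline intercepts: K1/α12 = 794/1.61 = 493 < K2 = 644; K2/α21 = 644/1.63 = 395 < K1 = 794.
Since both are reversed, neither can invade when rare; the interior point is a saddle.

unstable coexistence (outcome depends on initial conditions)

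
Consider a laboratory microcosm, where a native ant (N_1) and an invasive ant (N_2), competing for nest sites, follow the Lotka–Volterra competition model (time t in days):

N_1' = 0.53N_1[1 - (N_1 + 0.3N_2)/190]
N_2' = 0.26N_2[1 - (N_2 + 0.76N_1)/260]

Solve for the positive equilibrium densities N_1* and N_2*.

N_1* ≈ 145, N_2* ≈ 150

Setting both brackets to zero gives the nullclines N_1 + 0.3N_2 = 190 and 0.76N_1 + N_2 = 260.
Substituting N_2 = 260 - 0.76N_1 into the first: N_1(1 - 0.3·0.76) = 190 - 0.3·260.
So N_1* = 112/0.772 = 145, and then N_2* = 260 - 0.76·145 = 150.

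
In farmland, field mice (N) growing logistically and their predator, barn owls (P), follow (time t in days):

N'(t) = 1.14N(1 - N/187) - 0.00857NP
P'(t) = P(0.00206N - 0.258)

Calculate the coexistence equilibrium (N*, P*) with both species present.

N* ≈ 125, P* ≈ 43.9

From dP/dt = 0 with P > 0: 0.00206N* = 0.258, so N* = 125.
Substitute into dN/dt = 0: 1.14(1 - 125/187) = 0.00857P*.
The bracket is 0.33, giving P* = 0.376/0.00857 = 43.9.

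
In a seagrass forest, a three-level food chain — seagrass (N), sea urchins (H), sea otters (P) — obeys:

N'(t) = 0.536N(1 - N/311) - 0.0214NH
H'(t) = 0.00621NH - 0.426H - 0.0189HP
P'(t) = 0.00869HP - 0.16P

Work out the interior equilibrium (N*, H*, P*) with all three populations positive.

From dP/dt = 0: 0.00869H* = 0.16, so H* = 18.4.
From dN/dt = 0: 0.536(1 - N*/311) = 0.0214·18.4, giving N* = 311·(1 - 0.735) = 82.4.
From dH/dt = 0: 0.00621·82.4 - 0.426 = 0.0189P*, so P* = 0.0856/0.0189 = 4.53.

N* ≈ 82.4, H* ≈ 18.4, P* ≈ 4.53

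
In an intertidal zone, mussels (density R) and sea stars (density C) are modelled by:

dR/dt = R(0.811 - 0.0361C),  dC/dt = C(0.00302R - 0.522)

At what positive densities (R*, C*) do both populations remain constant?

Set dC/dt = 0 with C > 0: 0.00302R - 0.522 = 0, so R* = 0.522/0.00302 = 173.
Set dR/dt = 0 with R > 0: 0.811 - 0.0361C = 0, so C* = 0.811/0.0361 = 22.5.

R* ≈ 173, C* ≈ 22.5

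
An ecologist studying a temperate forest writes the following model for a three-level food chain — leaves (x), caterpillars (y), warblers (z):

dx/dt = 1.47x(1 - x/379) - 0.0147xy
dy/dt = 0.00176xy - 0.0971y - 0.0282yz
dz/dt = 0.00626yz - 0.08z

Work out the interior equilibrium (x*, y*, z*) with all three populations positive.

From dz/dt = 0: 0.00626y* = 0.08, so y* = 12.8.
From dx/dt = 0: 1.47(1 - x*/379) = 0.0147·12.8, giving x* = 379·(1 - 0.128) = 331.
From dy/dt = 0: 0.00176·331 - 0.0971 = 0.0282z*, so z* = 0.485/0.0282 = 17.2.

x* ≈ 331, y* ≈ 12.8, z* ≈ 17.2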